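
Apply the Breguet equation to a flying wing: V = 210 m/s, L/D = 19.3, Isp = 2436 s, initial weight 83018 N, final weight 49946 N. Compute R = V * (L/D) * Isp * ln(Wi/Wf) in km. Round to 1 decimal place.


Step 1: Coefficient = V * (L/D) * Isp = 210 * 19.3 * 2436 = 9873108.0 m
Step 2: Wi/Wf = 83018 / 49946 = 1.662155
Step 3: ln(1.662155) = 0.508115
Step 4: R = 9873108.0 * 0.508115 = 5016674.6 m = 5016.7 km

5016.7


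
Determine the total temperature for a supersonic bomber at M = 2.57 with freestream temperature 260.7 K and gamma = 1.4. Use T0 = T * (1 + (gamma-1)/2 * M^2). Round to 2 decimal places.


Step 1: (gamma-1)/2 = 0.2
Step 2: M^2 = 6.6049
Step 3: 1 + 0.2 * 6.6049 = 2.32098
Step 4: T0 = 260.7 * 2.32098 = 605.08 K

605.08


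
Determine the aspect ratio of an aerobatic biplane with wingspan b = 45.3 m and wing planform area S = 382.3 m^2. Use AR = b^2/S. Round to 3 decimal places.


Step 1: b^2 = 45.3^2 = 2052.09
Step 2: AR = 2052.09 / 382.3 = 5.368

5.368


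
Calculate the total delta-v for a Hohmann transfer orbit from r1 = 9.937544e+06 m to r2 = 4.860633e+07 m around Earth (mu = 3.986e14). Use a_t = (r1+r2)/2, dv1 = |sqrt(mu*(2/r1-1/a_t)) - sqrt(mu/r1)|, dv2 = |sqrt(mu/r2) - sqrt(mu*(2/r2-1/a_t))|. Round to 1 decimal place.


Step 1: Transfer semi-major axis a_t = (9.937544e+06 + 4.860633e+07) / 2 = 2.927194e+07 m
Step 2: v1 (circular at r1) = sqrt(mu/r1) = 6333.29 m/s
Step 3: v_t1 = sqrt(mu*(2/r1 - 1/a_t)) = 8161.12 m/s
Step 4: dv1 = |8161.12 - 6333.29| = 1827.83 m/s
Step 5: v2 (circular at r2) = 2863.67 m/s, v_t2 = 1668.54 m/s
Step 6: dv2 = |2863.67 - 1668.54| = 1195.13 m/s
Step 7: Total delta-v = 1827.83 + 1195.13 = 3023.0 m/s

3023.0


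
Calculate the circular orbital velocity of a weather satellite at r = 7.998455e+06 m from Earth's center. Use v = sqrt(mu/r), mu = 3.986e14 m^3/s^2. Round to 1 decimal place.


Step 1: mu / r = 3.986e14 / 7.998455e+06 = 49834624.3118
Step 2: v = sqrt(49834624.3118) = 7059.4 m/s

7059.4


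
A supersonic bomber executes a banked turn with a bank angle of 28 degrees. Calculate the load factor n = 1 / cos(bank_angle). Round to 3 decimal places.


Step 1: Convert 28 degrees to radians = 0.488692
Step 2: cos(28 deg) = 0.882948
Step 3: n = 1 / 0.882948 = 1.133

1.133


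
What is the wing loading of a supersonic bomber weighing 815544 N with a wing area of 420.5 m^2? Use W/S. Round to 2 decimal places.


Step 1: Wing loading = W / S = 815544 / 420.5
Step 2: Wing loading = 1939.46 N/m^2

1939.46


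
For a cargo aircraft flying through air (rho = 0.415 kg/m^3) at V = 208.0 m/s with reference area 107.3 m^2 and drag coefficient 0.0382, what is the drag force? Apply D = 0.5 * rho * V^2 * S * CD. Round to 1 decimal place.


Step 1: Dynamic pressure q = 0.5 * 0.415 * 208.0^2 = 8977.28 Pa
Step 2: Drag D = q * S * CD = 8977.28 * 107.3 * 0.0382
Step 3: D = 36796.6 N

36796.6


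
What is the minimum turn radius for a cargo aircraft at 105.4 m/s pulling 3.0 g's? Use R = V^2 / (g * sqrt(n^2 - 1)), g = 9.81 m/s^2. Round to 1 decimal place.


Step 1: V^2 = 105.4^2 = 11109.16
Step 2: n^2 - 1 = 3.0^2 - 1 = 8.0
Step 3: sqrt(8.0) = 2.828427
Step 4: R = 11109.16 / (9.81 * 2.828427) = 400.4 m

400.4


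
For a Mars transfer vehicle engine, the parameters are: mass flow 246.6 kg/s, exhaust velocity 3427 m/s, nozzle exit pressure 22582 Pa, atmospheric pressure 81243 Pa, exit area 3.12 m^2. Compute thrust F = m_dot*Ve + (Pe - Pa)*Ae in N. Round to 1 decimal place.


Step 1: Momentum thrust = m_dot * Ve = 246.6 * 3427 = 845098.2 N
Step 2: Pressure thrust = (Pe - Pa) * Ae = (22582 - 81243) * 3.12 = -183022.32 N
Step 3: Total thrust F = 845098.2 + -183022.32 = 662075.9 N

662075.9


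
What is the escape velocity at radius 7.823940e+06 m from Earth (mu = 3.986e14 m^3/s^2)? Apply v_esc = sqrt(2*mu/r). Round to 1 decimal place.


Step 1: 2*mu/r = 2 * 3.986e14 / 7.823940e+06 = 101892396.9253
Step 2: v_esc = sqrt(101892396.9253) = 10094.2 m/s

10094.2


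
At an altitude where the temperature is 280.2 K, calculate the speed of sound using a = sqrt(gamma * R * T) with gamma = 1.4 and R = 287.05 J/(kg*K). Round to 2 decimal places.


Step 1: gamma * R * T = 1.4 * 287.05 * 280.2 = 112603.974
Step 2: a = sqrt(112603.974) = 335.57 m/s

335.57


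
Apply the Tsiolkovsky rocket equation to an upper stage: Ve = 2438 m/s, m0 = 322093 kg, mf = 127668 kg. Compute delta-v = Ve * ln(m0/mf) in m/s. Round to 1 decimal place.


Step 1: Mass ratio m0/mf = 322093 / 127668 = 2.522895
Step 2: ln(2.522895) = 0.925407
Step 3: delta-v = 2438 * 0.925407 = 2256.1 m/s

2256.1


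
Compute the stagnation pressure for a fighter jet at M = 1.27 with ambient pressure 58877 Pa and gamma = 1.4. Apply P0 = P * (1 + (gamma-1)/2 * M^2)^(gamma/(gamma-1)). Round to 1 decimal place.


Step 1: (gamma-1)/2 * M^2 = 0.2 * 1.6129 = 0.32258
Step 2: 1 + 0.32258 = 1.32258
Step 3: Exponent gamma/(gamma-1) = 3.5
Step 4: P0 = 58877 * 1.32258^3.5 = 156647.2 Pa

156647.2


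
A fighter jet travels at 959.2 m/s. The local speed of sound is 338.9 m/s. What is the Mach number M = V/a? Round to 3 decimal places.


Step 1: M = V / a = 959.2 / 338.9
Step 2: M = 2.830

2.830


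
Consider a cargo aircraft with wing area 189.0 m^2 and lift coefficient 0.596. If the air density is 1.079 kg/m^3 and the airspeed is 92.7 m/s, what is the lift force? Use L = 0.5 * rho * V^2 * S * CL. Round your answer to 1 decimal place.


Step 1: Calculate dynamic pressure q = 0.5 * 1.079 * 92.7^2 = 0.5 * 1.079 * 8593.29 = 4636.08 Pa
Step 2: Multiply by wing area and lift coefficient: L = 4636.08 * 189.0 * 0.596
Step 3: L = 876219.1115 * 0.596 = 522226.6 N

522226.6


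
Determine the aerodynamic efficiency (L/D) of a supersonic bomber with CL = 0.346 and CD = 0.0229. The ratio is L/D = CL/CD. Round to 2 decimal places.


Step 1: L/D = CL / CD = 0.346 / 0.0229
Step 2: L/D = 15.11

15.11


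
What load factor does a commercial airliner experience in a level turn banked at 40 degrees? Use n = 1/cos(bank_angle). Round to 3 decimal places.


Step 1: Convert 40 degrees to radians = 0.698132
Step 2: cos(40 deg) = 0.766044
Step 3: n = 1 / 0.766044 = 1.305

1.305


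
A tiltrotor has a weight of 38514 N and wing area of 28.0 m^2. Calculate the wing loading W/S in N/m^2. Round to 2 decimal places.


Step 1: Wing loading = W / S = 38514 / 28.0
Step 2: Wing loading = 1375.50 N/m^2

1375.50


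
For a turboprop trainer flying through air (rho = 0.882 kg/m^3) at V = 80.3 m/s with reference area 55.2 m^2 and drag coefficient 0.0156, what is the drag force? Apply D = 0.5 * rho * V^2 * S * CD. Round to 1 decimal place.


Step 1: Dynamic pressure q = 0.5 * 0.882 * 80.3^2 = 2843.6077 Pa
Step 2: Drag D = q * S * CD = 2843.6077 * 55.2 * 0.0156
Step 3: D = 2448.7 N

2448.7


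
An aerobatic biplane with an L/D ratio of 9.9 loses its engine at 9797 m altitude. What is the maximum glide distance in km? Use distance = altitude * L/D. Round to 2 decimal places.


Step 1: Glide distance = altitude * L/D = 9797 * 9.9 = 96990.3 m
Step 2: Convert to km: 96990.3 / 1000 = 96.99 km

96.99


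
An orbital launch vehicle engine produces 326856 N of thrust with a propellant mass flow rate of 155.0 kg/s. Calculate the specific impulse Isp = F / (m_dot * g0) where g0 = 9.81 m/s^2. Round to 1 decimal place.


Step 1: m_dot * g0 = 155.0 * 9.81 = 1520.55
Step 2: Isp = 326856 / 1520.55 = 215.0 s

215.0


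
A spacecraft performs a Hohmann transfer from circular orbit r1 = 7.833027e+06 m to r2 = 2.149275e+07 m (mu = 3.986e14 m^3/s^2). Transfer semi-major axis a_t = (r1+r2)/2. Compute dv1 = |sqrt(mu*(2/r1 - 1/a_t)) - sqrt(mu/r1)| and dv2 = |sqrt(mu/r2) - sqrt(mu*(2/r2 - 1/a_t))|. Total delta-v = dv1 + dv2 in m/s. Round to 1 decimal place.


Step 1: Transfer semi-major axis a_t = (7.833027e+06 + 2.149275e+07) / 2 = 1.466289e+07 m
Step 2: v1 (circular at r1) = sqrt(mu/r1) = 7133.52 m/s
Step 3: v_t1 = sqrt(mu*(2/r1 - 1/a_t)) = 8636.55 m/s
Step 4: dv1 = |8636.55 - 7133.52| = 1503.03 m/s
Step 5: v2 (circular at r2) = 4306.48 m/s, v_t2 = 3147.59 m/s
Step 6: dv2 = |4306.48 - 3147.59| = 1158.9 m/s
Step 7: Total delta-v = 1503.03 + 1158.9 = 2661.9 m/s

2661.9


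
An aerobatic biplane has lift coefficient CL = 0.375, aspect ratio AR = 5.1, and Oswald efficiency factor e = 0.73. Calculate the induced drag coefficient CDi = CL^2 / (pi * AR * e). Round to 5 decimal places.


Step 1: CL^2 = 0.375^2 = 0.140625
Step 2: pi * AR * e = 3.14159 * 5.1 * 0.73 = 11.696149
Step 3: CDi = 0.140625 / 11.696149 = 0.01202

0.01202


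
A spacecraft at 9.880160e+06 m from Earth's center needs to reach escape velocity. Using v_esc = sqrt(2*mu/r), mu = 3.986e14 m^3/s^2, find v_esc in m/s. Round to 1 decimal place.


Step 1: 2*mu/r = 2 * 3.986e14 / 9.880160e+06 = 80686952.438
Step 2: v_esc = sqrt(80686952.438) = 8982.6 m/s

8982.6


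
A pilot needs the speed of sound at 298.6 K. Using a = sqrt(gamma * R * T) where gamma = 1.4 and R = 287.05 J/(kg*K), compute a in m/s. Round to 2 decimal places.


Step 1: gamma * R * T = 1.4 * 287.05 * 298.6 = 119998.382
Step 2: a = sqrt(119998.382) = 346.41 m/s

346.41


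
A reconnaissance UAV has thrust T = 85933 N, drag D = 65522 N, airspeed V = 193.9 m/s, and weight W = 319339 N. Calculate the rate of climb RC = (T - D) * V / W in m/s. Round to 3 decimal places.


Step 1: Excess thrust = T - D = 85933 - 65522 = 20411 N
Step 2: Excess power = 20411 * 193.9 = 3957692.9 W
Step 3: RC = 3957692.9 / 319339 = 12.393 m/s

12.393


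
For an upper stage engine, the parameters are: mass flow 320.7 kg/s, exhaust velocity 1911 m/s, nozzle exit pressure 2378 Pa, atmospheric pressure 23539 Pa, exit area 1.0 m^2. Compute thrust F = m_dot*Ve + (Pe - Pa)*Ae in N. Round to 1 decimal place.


Step 1: Momentum thrust = m_dot * Ve = 320.7 * 1911 = 612857.7 N
Step 2: Pressure thrust = (Pe - Pa) * Ae = (2378 - 23539) * 1.0 = -21161.0 N
Step 3: Total thrust F = 612857.7 + -21161.0 = 591696.7 N

591696.7


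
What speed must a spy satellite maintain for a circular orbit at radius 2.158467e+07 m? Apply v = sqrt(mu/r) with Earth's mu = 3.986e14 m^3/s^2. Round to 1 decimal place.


Step 1: mu / r = 3.986e14 / 2.158467e+07 = 18466810.0091
Step 2: v = sqrt(18466810.0091) = 4297.3 m/s

4297.3


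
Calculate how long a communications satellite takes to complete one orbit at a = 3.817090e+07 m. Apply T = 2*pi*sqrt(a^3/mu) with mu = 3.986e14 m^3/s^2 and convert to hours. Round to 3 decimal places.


Step 1: a^3 / mu = 5.561567e+22 / 3.986e14 = 1.395275e+08
Step 2: sqrt(1.395275e+08) = 11812.1772 s
Step 3: T = 2*pi * 11812.1772 = 74218.1 s
Step 4: T in hours = 74218.1 / 3600 = 20.616 hours

20.616


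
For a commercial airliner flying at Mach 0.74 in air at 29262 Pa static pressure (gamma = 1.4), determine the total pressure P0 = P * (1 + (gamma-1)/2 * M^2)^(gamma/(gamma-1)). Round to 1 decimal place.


Step 1: (gamma-1)/2 * M^2 = 0.2 * 0.5476 = 0.10952
Step 2: 1 + 0.10952 = 1.10952
Step 3: Exponent gamma/(gamma-1) = 3.5
Step 4: P0 = 29262 * 1.10952^3.5 = 42099.5 Pa

42099.5


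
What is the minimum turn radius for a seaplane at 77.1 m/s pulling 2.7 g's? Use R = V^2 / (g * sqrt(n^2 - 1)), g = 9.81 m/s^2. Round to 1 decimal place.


Step 1: V^2 = 77.1^2 = 5944.41
Step 2: n^2 - 1 = 2.7^2 - 1 = 6.29
Step 3: sqrt(6.29) = 2.507987
Step 4: R = 5944.41 / (9.81 * 2.507987) = 241.6 m

241.6


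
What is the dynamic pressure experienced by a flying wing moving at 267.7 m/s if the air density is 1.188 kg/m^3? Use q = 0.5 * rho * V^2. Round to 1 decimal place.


Step 1: V^2 = 267.7^2 = 71663.29
Step 2: q = 0.5 * 1.188 * 71663.29
Step 3: q = 42568.0 Pa

42568.0


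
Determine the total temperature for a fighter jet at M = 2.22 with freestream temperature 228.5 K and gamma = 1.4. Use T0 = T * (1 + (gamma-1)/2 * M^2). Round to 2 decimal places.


Step 1: (gamma-1)/2 = 0.2
Step 2: M^2 = 4.9284
Step 3: 1 + 0.2 * 4.9284 = 1.98568
Step 4: T0 = 228.5 * 1.98568 = 453.73 K

453.73


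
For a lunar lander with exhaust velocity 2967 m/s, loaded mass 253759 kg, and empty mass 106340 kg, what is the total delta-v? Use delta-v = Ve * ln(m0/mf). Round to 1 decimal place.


Step 1: Mass ratio m0/mf = 253759 / 106340 = 2.386299
Step 2: ln(2.386299) = 0.869743
Step 3: delta-v = 2967 * 0.869743 = 2580.5 m/s

2580.5


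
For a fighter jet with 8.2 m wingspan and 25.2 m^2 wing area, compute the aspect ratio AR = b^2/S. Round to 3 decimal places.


Step 1: b^2 = 8.2^2 = 67.24
Step 2: AR = 67.24 / 25.2 = 2.668

2.668


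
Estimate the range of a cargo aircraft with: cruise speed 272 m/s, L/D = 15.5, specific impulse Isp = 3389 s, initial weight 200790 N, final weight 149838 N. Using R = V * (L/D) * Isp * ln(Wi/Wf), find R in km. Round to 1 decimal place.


Step 1: Coefficient = V * (L/D) * Isp = 272 * 15.5 * 3389 = 14288024.0 m
Step 2: Wi/Wf = 200790 / 149838 = 1.340047
Step 3: ln(1.340047) = 0.292705
Step 4: R = 14288024.0 * 0.292705 = 4182174.3 m = 4182.2 km

4182.2


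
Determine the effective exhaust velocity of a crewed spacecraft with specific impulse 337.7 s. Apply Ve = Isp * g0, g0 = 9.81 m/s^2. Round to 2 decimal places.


Step 1: Ve = Isp * g0 = 337.7 * 9.81
Step 2: Ve = 3312.84 m/s

3312.84


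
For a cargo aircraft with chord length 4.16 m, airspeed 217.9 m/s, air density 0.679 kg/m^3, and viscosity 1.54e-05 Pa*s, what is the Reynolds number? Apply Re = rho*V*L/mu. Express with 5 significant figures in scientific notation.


Step 1: Numerator = rho * V * L = 0.679 * 217.9 * 4.16 = 615.489056
Step 2: Re = 615.489056 / 1.54e-05
Step 3: Re = 3.9967e+07

3.9967e+07


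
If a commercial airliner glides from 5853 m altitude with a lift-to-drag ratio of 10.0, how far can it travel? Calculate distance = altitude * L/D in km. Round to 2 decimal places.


Step 1: Glide distance = altitude * L/D = 5853 * 10.0 = 58530.0 m
Step 2: Convert to km: 58530.0 / 1000 = 58.53 km

58.53


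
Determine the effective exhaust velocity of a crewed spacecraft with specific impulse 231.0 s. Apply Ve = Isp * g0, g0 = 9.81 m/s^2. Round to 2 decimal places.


Step 1: Ve = Isp * g0 = 231.0 * 9.81
Step 2: Ve = 2266.11 m/s

2266.11


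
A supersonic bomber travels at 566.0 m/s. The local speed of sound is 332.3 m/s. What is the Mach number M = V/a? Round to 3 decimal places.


Step 1: M = V / a = 566.0 / 332.3
Step 2: M = 1.703

1.703


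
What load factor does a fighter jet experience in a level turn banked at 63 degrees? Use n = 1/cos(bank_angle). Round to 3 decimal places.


Step 1: Convert 63 degrees to radians = 1.099557
Step 2: cos(63 deg) = 0.45399
Step 3: n = 1 / 0.45399 = 2.203

2.203


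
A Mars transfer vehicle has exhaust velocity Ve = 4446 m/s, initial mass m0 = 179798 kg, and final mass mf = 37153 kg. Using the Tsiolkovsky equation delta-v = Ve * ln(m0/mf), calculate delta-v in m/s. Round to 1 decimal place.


Step 1: Mass ratio m0/mf = 179798 / 37153 = 4.839394
Step 2: ln(4.839394) = 1.576789
Step 3: delta-v = 4446 * 1.576789 = 7010.4 m/s

7010.4


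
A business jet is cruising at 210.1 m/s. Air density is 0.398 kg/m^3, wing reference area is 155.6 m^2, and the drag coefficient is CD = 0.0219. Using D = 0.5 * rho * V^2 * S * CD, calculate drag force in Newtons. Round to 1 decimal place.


Step 1: Dynamic pressure q = 0.5 * 0.398 * 210.1^2 = 8784.26 Pa
Step 2: Drag D = q * S * CD = 8784.26 * 155.6 * 0.0219
Step 3: D = 29933.6 N

29933.6


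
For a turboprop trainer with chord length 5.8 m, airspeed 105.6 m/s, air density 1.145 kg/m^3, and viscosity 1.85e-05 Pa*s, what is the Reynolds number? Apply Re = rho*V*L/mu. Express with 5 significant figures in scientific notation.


Step 1: Numerator = rho * V * L = 1.145 * 105.6 * 5.8 = 701.2896
Step 2: Re = 701.2896 / 1.85e-05
Step 3: Re = 3.7908e+07

3.7908e+07


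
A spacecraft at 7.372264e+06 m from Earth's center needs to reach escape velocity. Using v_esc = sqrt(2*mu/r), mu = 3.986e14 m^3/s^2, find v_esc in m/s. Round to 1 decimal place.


Step 1: 2*mu/r = 2 * 3.986e14 / 7.372264e+06 = 108135031.5181
Step 2: v_esc = sqrt(108135031.5181) = 10398.8 m/s

10398.8


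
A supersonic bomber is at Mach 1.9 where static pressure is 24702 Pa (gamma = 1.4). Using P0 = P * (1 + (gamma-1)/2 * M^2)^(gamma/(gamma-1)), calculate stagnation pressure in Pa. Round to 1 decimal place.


Step 1: (gamma-1)/2 * M^2 = 0.2 * 3.61 = 0.722
Step 2: 1 + 0.722 = 1.722
Step 3: Exponent gamma/(gamma-1) = 3.5
Step 4: P0 = 24702 * 1.722^3.5 = 165519.1 Pa

165519.1


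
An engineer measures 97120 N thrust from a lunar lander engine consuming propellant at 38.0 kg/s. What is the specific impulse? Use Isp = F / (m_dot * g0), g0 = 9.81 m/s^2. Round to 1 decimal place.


Step 1: m_dot * g0 = 38.0 * 9.81 = 372.78
Step 2: Isp = 97120 / 372.78 = 260.5 s

260.5


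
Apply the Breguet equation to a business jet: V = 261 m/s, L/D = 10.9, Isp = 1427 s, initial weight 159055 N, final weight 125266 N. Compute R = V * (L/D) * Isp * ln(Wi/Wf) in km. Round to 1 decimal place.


Step 1: Coefficient = V * (L/D) * Isp = 261 * 10.9 * 1427 = 4059672.3 m
Step 2: Wi/Wf = 159055 / 125266 = 1.269738
Step 3: ln(1.269738) = 0.238811
Step 4: R = 4059672.3 * 0.238811 = 969492.7 m = 969.5 km

969.5


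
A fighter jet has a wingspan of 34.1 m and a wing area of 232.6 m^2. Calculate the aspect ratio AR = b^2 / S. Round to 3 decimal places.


Step 1: b^2 = 34.1^2 = 1162.81
Step 2: AR = 1162.81 / 232.6 = 4.999

4.999


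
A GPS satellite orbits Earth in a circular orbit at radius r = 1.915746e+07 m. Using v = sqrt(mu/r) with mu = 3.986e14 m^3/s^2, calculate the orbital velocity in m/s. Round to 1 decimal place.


Step 1: mu / r = 3.986e14 / 1.915746e+07 = 20806516.1039
Step 2: v = sqrt(20806516.1039) = 4561.4 m/s

4561.4


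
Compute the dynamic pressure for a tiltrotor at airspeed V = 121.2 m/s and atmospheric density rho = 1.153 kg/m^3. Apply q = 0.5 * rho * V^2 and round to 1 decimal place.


Step 1: V^2 = 121.2^2 = 14689.44
Step 2: q = 0.5 * 1.153 * 14689.44
Step 3: q = 8468.5 Pa

8468.5


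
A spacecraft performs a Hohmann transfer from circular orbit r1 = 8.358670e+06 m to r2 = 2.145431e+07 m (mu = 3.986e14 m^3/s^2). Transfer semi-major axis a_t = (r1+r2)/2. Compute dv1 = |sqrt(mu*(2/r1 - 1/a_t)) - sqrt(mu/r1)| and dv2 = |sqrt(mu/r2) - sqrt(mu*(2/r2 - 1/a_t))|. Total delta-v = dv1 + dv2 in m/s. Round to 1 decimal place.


Step 1: Transfer semi-major axis a_t = (8.358670e+06 + 2.145431e+07) / 2 = 1.490649e+07 m
Step 2: v1 (circular at r1) = sqrt(mu/r1) = 6905.58 m/s
Step 3: v_t1 = sqrt(mu*(2/r1 - 1/a_t)) = 8284.56 m/s
Step 4: dv1 = |8284.56 - 6905.58| = 1378.99 m/s
Step 5: v2 (circular at r2) = 4310.34 m/s, v_t2 = 3227.69 m/s
Step 6: dv2 = |4310.34 - 3227.69| = 1082.65 m/s
Step 7: Total delta-v = 1378.99 + 1082.65 = 2461.6 m/s

2461.6


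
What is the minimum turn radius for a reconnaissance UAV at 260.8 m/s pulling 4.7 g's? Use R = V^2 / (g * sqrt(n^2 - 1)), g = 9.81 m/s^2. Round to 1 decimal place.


Step 1: V^2 = 260.8^2 = 68016.64
Step 2: n^2 - 1 = 4.7^2 - 1 = 21.09
Step 3: sqrt(21.09) = 4.592385
Step 4: R = 68016.64 / (9.81 * 4.592385) = 1509.8 m

1509.8


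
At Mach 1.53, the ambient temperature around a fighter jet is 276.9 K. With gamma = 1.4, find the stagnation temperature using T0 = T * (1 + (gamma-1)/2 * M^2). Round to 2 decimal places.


Step 1: (gamma-1)/2 = 0.2
Step 2: M^2 = 2.3409
Step 3: 1 + 0.2 * 2.3409 = 1.46818
Step 4: T0 = 276.9 * 1.46818 = 406.54 K

406.54


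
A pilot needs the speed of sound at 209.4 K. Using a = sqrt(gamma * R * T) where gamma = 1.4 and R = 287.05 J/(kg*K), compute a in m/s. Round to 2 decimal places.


Step 1: gamma * R * T = 1.4 * 287.05 * 209.4 = 84151.578
Step 2: a = sqrt(84151.578) = 290.09 m/s

290.09


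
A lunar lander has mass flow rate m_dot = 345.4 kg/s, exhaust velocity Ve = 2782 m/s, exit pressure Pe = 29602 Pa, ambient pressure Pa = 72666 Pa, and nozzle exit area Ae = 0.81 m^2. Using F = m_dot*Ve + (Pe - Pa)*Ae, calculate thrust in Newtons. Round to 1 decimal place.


Step 1: Momentum thrust = m_dot * Ve = 345.4 * 2782 = 960902.8 N
Step 2: Pressure thrust = (Pe - Pa) * Ae = (29602 - 72666) * 0.81 = -34881.84 N
Step 3: Total thrust F = 960902.8 + -34881.84 = 926021.0 N

926021.0


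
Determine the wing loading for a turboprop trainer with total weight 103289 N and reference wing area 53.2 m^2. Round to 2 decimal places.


Step 1: Wing loading = W / S = 103289 / 53.2
Step 2: Wing loading = 1941.52 N/m^2

1941.52


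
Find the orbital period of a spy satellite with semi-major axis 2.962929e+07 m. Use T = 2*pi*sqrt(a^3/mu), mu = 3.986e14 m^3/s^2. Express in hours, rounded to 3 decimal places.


Step 1: a^3 / mu = 2.601140e+22 / 3.986e14 = 6.525690e+07
Step 2: sqrt(6.525690e+07) = 8078.1743 s
Step 3: T = 2*pi * 8078.1743 = 50756.67 s
Step 4: T in hours = 50756.67 / 3600 = 14.099 hours

14.099


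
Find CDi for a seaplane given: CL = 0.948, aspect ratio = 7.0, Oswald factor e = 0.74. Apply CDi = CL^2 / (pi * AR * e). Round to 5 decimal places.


Step 1: CL^2 = 0.948^2 = 0.898704
Step 2: pi * AR * e = 3.14159 * 7.0 * 0.74 = 16.27345
Step 3: CDi = 0.898704 / 16.27345 = 0.05523

0.05523


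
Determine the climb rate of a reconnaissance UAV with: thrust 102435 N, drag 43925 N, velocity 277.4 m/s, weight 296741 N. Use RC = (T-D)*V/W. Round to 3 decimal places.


Step 1: Excess thrust = T - D = 102435 - 43925 = 58510 N
Step 2: Excess power = 58510 * 277.4 = 16230674.0 W
Step 3: RC = 16230674.0 / 296741 = 54.696 m/s

54.696


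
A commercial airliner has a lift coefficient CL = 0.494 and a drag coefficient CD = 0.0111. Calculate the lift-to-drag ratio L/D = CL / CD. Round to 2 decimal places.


Step 1: L/D = CL / CD = 0.494 / 0.0111
Step 2: L/D = 44.50

44.50


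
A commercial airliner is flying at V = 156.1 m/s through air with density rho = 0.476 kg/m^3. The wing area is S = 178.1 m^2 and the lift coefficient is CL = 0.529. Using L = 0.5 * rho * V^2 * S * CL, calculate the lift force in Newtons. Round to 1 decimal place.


Step 1: Calculate dynamic pressure q = 0.5 * 0.476 * 156.1^2 = 0.5 * 0.476 * 24367.21 = 5799.396 Pa
Step 2: Multiply by wing area and lift coefficient: L = 5799.396 * 178.1 * 0.529
Step 3: L = 1032872.424 * 0.529 = 546389.5 N

546389.5


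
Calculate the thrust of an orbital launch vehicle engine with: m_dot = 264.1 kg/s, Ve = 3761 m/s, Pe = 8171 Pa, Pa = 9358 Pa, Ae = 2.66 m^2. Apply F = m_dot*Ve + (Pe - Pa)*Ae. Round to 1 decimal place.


Step 1: Momentum thrust = m_dot * Ve = 264.1 * 3761 = 993280.1 N
Step 2: Pressure thrust = (Pe - Pa) * Ae = (8171 - 9358) * 2.66 = -3157.42 N
Step 3: Total thrust F = 993280.1 + -3157.42 = 990122.7 N

990122.7


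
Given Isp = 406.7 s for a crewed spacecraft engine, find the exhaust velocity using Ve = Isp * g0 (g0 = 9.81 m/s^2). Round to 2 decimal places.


Step 1: Ve = Isp * g0 = 406.7 * 9.81
Step 2: Ve = 3989.73 m/s

3989.73


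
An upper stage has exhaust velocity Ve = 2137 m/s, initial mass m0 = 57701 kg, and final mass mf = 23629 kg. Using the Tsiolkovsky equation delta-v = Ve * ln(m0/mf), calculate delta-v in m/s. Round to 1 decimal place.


Step 1: Mass ratio m0/mf = 57701 / 23629 = 2.441957
Step 2: ln(2.441957) = 0.8928
Step 3: delta-v = 2137 * 0.8928 = 1907.9 m/s

1907.9


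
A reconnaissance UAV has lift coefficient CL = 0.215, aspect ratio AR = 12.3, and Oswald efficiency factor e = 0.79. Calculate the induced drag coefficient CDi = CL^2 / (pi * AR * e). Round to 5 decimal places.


Step 1: CL^2 = 0.215^2 = 0.046225
Step 2: pi * AR * e = 3.14159 * 12.3 * 0.79 = 30.526856
Step 3: CDi = 0.046225 / 30.526856 = 0.00151

0.00151


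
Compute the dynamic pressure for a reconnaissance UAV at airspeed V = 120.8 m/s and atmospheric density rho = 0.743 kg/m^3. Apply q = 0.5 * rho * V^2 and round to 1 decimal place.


Step 1: V^2 = 120.8^2 = 14592.64
Step 2: q = 0.5 * 0.743 * 14592.64
Step 3: q = 5421.2 Pa

5421.2


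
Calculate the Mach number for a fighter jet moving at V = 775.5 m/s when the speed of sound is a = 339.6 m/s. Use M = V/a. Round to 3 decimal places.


Step 1: M = V / a = 775.5 / 339.6
Step 2: M = 2.284

2.284


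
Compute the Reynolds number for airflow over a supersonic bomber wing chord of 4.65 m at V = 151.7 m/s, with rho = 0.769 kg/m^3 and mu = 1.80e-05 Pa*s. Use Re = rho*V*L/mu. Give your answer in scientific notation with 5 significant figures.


Step 1: Numerator = rho * V * L = 0.769 * 151.7 * 4.65 = 542.456445
Step 2: Re = 542.456445 / 1.80e-05
Step 3: Re = 3.0136e+07

3.0136e+07


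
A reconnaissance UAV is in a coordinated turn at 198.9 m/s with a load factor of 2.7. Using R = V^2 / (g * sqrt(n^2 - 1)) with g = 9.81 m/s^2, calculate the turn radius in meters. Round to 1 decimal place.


Step 1: V^2 = 198.9^2 = 39561.21
Step 2: n^2 - 1 = 2.7^2 - 1 = 6.29
Step 3: sqrt(6.29) = 2.507987
Step 4: R = 39561.21 / (9.81 * 2.507987) = 1608.0 m

1608.0


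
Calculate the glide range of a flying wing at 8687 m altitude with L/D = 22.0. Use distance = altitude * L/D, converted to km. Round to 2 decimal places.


Step 1: Glide distance = altitude * L/D = 8687 * 22.0 = 191114.0 m
Step 2: Convert to km: 191114.0 / 1000 = 191.11 km

191.11


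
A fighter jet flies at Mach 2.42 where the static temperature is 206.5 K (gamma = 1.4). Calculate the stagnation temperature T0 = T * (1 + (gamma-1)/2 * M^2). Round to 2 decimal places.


Step 1: (gamma-1)/2 = 0.2
Step 2: M^2 = 5.8564
Step 3: 1 + 0.2 * 5.8564 = 2.17128
Step 4: T0 = 206.5 * 2.17128 = 448.37 K

448.37


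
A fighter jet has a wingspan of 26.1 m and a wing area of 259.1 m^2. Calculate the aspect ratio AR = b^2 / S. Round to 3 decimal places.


Step 1: b^2 = 26.1^2 = 681.21
Step 2: AR = 681.21 / 259.1 = 2.629

2.629


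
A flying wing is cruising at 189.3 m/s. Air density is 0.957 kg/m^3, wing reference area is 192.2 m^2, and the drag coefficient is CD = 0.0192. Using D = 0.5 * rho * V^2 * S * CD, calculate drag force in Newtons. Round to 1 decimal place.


Step 1: Dynamic pressure q = 0.5 * 0.957 * 189.3^2 = 17146.8035 Pa
Step 2: Drag D = q * S * CD = 17146.8035 * 192.2 * 0.0192
Step 3: D = 63275.8 N

63275.8


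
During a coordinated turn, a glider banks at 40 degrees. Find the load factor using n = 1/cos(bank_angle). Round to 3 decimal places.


Step 1: Convert 40 degrees to radians = 0.698132
Step 2: cos(40 deg) = 0.766044
Step 3: n = 1 / 0.766044 = 1.305

1.305


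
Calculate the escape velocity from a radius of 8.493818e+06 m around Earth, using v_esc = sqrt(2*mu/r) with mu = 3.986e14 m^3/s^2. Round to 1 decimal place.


Step 1: 2*mu/r = 2 * 3.986e14 / 8.493818e+06 = 93856496.572
Step 2: v_esc = sqrt(93856496.572) = 9688.0 m/s

9688.0


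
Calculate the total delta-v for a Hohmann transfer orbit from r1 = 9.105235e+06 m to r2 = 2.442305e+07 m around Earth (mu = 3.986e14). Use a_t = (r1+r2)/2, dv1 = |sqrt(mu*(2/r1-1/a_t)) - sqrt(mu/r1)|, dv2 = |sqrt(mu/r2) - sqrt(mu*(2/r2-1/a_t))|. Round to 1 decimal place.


Step 1: Transfer semi-major axis a_t = (9.105235e+06 + 2.442305e+07) / 2 = 1.676414e+07 m
Step 2: v1 (circular at r1) = sqrt(mu/r1) = 6616.42 m/s
Step 3: v_t1 = sqrt(mu*(2/r1 - 1/a_t)) = 7986.06 m/s
Step 4: dv1 = |7986.06 - 6616.42| = 1369.64 m/s
Step 5: v2 (circular at r2) = 4039.88 m/s, v_t2 = 2977.31 m/s
Step 6: dv2 = |4039.88 - 2977.31| = 1062.58 m/s
Step 7: Total delta-v = 1369.64 + 1062.58 = 2432.2 m/s

2432.2


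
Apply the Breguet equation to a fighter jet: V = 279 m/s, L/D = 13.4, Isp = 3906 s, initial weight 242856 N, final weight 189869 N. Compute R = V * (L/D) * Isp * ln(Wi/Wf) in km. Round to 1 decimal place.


Step 1: Coefficient = V * (L/D) * Isp = 279 * 13.4 * 3906 = 14602971.6 m
Step 2: Wi/Wf = 242856 / 189869 = 1.279071
Step 3: ln(1.279071) = 0.246134
Step 4: R = 14602971.6 * 0.246134 = 3594292.4 m = 3594.3 km

3594.3


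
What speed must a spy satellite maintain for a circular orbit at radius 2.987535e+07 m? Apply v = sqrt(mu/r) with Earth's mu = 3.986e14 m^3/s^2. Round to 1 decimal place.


Step 1: mu / r = 3.986e14 / 2.987535e+07 = 13342103.1051
Step 2: v = sqrt(13342103.1051) = 3652.7 m/s

3652.7


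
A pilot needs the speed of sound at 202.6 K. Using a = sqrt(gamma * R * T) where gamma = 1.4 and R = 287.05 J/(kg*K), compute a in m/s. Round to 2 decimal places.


Step 1: gamma * R * T = 1.4 * 287.05 * 202.6 = 81418.862
Step 2: a = sqrt(81418.862) = 285.34 m/s

285.34


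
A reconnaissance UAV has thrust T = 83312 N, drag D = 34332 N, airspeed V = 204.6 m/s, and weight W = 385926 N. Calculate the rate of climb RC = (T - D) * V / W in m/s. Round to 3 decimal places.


Step 1: Excess thrust = T - D = 83312 - 34332 = 48980 N
Step 2: Excess power = 48980 * 204.6 = 10021308.0 W
Step 3: RC = 10021308.0 / 385926 = 25.967 m/s

25.967


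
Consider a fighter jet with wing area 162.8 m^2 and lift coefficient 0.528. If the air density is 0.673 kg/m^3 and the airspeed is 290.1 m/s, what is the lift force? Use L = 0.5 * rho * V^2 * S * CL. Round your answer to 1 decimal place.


Step 1: Calculate dynamic pressure q = 0.5 * 0.673 * 290.1^2 = 0.5 * 0.673 * 84158.01 = 28319.1704 Pa
Step 2: Multiply by wing area and lift coefficient: L = 28319.1704 * 162.8 * 0.528
Step 3: L = 4610360.9354 * 0.528 = 2434270.6 N

2434270.6


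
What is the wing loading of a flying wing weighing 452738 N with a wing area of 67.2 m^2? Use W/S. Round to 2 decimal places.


Step 1: Wing loading = W / S = 452738 / 67.2
Step 2: Wing loading = 6737.17 N/m^2

6737.17


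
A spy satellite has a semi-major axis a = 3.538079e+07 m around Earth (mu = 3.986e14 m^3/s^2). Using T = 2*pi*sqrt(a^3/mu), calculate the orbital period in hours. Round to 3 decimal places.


Step 1: a^3 / mu = 4.428968e+22 / 3.986e14 = 1.111131e+08
Step 2: sqrt(1.111131e+08) = 10541.0201 s
Step 3: T = 2*pi * 10541.0201 = 66231.18 s
Step 4: T in hours = 66231.18 / 3600 = 18.398 hours

18.398


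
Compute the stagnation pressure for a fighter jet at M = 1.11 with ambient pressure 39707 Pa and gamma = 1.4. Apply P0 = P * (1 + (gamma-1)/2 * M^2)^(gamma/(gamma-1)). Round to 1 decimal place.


Step 1: (gamma-1)/2 * M^2 = 0.2 * 1.2321 = 0.24642
Step 2: 1 + 0.24642 = 1.24642
Step 3: Exponent gamma/(gamma-1) = 3.5
Step 4: P0 = 39707 * 1.24642^3.5 = 85840.6 Pa

85840.6


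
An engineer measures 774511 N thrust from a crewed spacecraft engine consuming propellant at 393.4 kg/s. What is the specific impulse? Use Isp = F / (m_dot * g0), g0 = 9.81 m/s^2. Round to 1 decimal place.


Step 1: m_dot * g0 = 393.4 * 9.81 = 3859.25
Step 2: Isp = 774511 / 3859.25 = 200.7 s

200.7


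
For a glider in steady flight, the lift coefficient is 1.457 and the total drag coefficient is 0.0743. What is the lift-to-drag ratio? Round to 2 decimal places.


Step 1: L/D = CL / CD = 1.457 / 0.0743
Step 2: L/D = 19.61

19.61


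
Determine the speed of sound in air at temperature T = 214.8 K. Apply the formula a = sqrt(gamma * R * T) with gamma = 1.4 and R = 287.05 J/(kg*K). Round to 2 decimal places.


Step 1: gamma * R * T = 1.4 * 287.05 * 214.8 = 86321.676
Step 2: a = sqrt(86321.676) = 293.81 m/s

293.81


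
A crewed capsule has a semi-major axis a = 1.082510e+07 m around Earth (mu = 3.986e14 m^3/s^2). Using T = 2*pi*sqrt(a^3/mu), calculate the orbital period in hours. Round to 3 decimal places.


Step 1: a^3 / mu = 1.268515e+21 / 3.986e14 = 3.182427e+06
Step 2: sqrt(3.182427e+06) = 1783.9358 s
Step 3: T = 2*pi * 1783.9358 = 11208.8 s
Step 4: T in hours = 11208.8 / 3600 = 3.114 hours

3.114


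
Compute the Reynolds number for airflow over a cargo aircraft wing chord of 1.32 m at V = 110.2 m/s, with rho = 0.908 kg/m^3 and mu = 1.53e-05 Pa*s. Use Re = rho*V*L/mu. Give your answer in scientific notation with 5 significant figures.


Step 1: Numerator = rho * V * L = 0.908 * 110.2 * 1.32 = 132.081312
Step 2: Re = 132.081312 / 1.53e-05
Step 3: Re = 8.6328e+06

8.6328e+06


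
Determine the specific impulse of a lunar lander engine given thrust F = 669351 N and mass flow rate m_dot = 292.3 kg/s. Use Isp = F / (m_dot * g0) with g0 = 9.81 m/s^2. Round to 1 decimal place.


Step 1: m_dot * g0 = 292.3 * 9.81 = 2867.46
Step 2: Isp = 669351 / 2867.46 = 233.4 s

233.4


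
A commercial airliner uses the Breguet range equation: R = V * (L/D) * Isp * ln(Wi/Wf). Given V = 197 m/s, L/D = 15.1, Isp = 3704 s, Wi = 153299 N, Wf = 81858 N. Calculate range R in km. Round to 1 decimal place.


Step 1: Coefficient = V * (L/D) * Isp = 197 * 15.1 * 3704 = 11018288.8 m
Step 2: Wi/Wf = 153299 / 81858 = 1.872743
Step 3: ln(1.872743) = 0.627404
Step 4: R = 11018288.8 * 0.627404 = 6912920.9 m = 6912.9 km

6912.9


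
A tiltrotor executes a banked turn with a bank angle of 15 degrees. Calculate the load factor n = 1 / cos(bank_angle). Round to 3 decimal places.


Step 1: Convert 15 degrees to radians = 0.261799
Step 2: cos(15 deg) = 0.965926
Step 3: n = 1 / 0.965926 = 1.035

1.035


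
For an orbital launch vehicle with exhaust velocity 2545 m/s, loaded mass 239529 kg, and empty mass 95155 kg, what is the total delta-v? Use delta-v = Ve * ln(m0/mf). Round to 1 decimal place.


Step 1: Mass ratio m0/mf = 239529 / 95155 = 2.517251
Step 2: ln(2.517251) = 0.923167
Step 3: delta-v = 2545 * 0.923167 = 2349.5 m/s

2349.5


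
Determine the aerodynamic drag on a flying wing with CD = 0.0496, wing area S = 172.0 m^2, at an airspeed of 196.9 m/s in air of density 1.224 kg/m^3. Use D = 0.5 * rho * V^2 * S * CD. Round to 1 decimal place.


Step 1: Dynamic pressure q = 0.5 * 1.224 * 196.9^2 = 23727.0013 Pa
Step 2: Drag D = q * S * CD = 23727.0013 * 172.0 * 0.0496
Step 3: D = 202419.8 N

202419.8


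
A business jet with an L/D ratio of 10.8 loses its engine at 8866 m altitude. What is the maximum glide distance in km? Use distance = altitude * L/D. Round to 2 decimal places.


Step 1: Glide distance = altitude * L/D = 8866 * 10.8 = 95752.8 m
Step 2: Convert to km: 95752.8 / 1000 = 95.75 km

95.75


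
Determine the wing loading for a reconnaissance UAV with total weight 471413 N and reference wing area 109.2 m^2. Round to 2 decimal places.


Step 1: Wing loading = W / S = 471413 / 109.2
Step 2: Wing loading = 4316.97 N/m^2

4316.97


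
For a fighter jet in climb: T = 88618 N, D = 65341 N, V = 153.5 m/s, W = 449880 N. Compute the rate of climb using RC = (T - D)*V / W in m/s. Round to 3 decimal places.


Step 1: Excess thrust = T - D = 88618 - 65341 = 23277 N
Step 2: Excess power = 23277 * 153.5 = 3573019.5 W
Step 3: RC = 3573019.5 / 449880 = 7.942 m/s

7.942


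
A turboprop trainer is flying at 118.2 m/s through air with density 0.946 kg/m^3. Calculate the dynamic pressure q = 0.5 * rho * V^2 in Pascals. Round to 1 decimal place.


Step 1: V^2 = 118.2^2 = 13971.24
Step 2: q = 0.5 * 0.946 * 13971.24
Step 3: q = 6608.4 Pa

6608.4


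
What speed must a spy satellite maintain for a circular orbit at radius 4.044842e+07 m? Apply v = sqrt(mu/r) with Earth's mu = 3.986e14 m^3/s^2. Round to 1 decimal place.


Step 1: mu / r = 3.986e14 / 4.044842e+07 = 9854525.8381
Step 2: v = sqrt(9854525.8381) = 3139.2 m/s

3139.2


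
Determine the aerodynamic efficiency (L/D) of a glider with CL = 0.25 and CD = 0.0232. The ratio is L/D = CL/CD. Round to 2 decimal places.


Step 1: L/D = CL / CD = 0.25 / 0.0232
Step 2: L/D = 10.78

10.78


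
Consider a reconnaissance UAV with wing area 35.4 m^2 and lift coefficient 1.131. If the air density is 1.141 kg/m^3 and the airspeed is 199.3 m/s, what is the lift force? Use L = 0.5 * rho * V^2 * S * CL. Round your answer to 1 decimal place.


Step 1: Calculate dynamic pressure q = 0.5 * 1.141 * 199.3^2 = 0.5 * 1.141 * 39720.49 = 22660.5395 Pa
Step 2: Multiply by wing area and lift coefficient: L = 22660.5395 * 35.4 * 1.131
Step 3: L = 802183.0999 * 1.131 = 907269.1 N

907269.1


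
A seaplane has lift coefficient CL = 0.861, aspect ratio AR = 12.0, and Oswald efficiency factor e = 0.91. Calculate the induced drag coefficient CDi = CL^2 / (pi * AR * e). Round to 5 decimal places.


Step 1: CL^2 = 0.861^2 = 0.741321
Step 2: pi * AR * e = 3.14159 * 12.0 * 0.91 = 34.306192
Step 3: CDi = 0.741321 / 34.306192 = 0.02161

0.02161


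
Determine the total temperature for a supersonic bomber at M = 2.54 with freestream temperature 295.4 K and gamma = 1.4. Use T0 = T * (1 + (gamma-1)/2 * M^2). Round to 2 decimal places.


Step 1: (gamma-1)/2 = 0.2
Step 2: M^2 = 6.4516
Step 3: 1 + 0.2 * 6.4516 = 2.29032
Step 4: T0 = 295.4 * 2.29032 = 676.56 K

676.56


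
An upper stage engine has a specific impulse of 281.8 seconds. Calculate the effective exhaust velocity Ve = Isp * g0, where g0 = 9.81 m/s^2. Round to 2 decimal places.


Step 1: Ve = Isp * g0 = 281.8 * 9.81
Step 2: Ve = 2764.46 m/s

2764.46


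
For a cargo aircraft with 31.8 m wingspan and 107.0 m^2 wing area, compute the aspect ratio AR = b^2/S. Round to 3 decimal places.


Step 1: b^2 = 31.8^2 = 1011.24
Step 2: AR = 1011.24 / 107.0 = 9.451

9.451


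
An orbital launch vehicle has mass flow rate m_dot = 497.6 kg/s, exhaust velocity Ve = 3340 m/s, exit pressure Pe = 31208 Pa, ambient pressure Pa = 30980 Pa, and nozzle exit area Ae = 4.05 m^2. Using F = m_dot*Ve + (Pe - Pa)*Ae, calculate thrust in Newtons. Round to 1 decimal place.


Step 1: Momentum thrust = m_dot * Ve = 497.6 * 3340 = 1661984.0 N
Step 2: Pressure thrust = (Pe - Pa) * Ae = (31208 - 30980) * 4.05 = 923.40 N
Step 3: Total thrust F = 1661984.0 + 923.40 = 1662907.4 N

1662907.4


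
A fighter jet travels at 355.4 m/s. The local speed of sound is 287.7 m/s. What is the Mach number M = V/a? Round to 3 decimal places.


Step 1: M = V / a = 355.4 / 287.7
Step 2: M = 1.235

1.235


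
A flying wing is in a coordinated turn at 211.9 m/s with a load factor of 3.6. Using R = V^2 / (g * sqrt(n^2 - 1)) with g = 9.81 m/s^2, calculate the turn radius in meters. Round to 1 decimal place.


Step 1: V^2 = 211.9^2 = 44901.61
Step 2: n^2 - 1 = 3.6^2 - 1 = 11.96
Step 3: sqrt(11.96) = 3.458323
Step 4: R = 44901.61 / (9.81 * 3.458323) = 1323.5 m

1323.5


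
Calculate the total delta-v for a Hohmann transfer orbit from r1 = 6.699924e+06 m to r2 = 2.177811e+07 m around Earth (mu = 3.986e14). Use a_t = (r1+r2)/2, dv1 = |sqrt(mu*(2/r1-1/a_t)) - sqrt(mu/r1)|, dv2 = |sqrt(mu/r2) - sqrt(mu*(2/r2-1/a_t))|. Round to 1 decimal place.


Step 1: Transfer semi-major axis a_t = (6.699924e+06 + 2.177811e+07) / 2 = 1.423902e+07 m
Step 2: v1 (circular at r1) = sqrt(mu/r1) = 7713.18 m/s
Step 3: v_t1 = sqrt(mu*(2/r1 - 1/a_t)) = 9539.02 m/s
Step 4: dv1 = |9539.02 - 7713.18| = 1825.84 m/s
Step 5: v2 (circular at r2) = 4278.18 m/s, v_t2 = 2934.63 m/s
Step 6: dv2 = |4278.18 - 2934.63| = 1343.54 m/s
Step 7: Total delta-v = 1825.84 + 1343.54 = 3169.4 m/s

3169.4


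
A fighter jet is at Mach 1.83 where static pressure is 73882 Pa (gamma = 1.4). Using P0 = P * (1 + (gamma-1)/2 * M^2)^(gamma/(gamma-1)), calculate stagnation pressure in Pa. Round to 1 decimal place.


Step 1: (gamma-1)/2 * M^2 = 0.2 * 3.3489 = 0.66978
Step 2: 1 + 0.66978 = 1.66978
Step 3: Exponent gamma/(gamma-1) = 3.5
Step 4: P0 = 73882 * 1.66978^3.5 = 444473.7 Pa

444473.7


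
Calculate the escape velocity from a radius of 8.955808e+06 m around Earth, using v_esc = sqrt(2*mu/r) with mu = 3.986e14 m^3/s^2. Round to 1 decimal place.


Step 1: 2*mu/r = 2 * 3.986e14 / 8.955808e+06 = 89014860.524
Step 2: v_esc = sqrt(89014860.524) = 9434.8 m/s

9434.8


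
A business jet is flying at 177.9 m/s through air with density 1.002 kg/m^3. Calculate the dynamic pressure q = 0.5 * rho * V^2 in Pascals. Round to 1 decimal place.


Step 1: V^2 = 177.9^2 = 31648.41
Step 2: q = 0.5 * 1.002 * 31648.41
Step 3: q = 15855.9 Pa

15855.9


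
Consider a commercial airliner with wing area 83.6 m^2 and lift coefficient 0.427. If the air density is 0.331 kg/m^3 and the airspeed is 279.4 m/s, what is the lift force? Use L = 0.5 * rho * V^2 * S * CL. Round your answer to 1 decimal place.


Step 1: Calculate dynamic pressure q = 0.5 * 0.331 * 279.4^2 = 0.5 * 0.331 * 78064.36 = 12919.6516 Pa
Step 2: Multiply by wing area and lift coefficient: L = 12919.6516 * 83.6 * 0.427
Step 3: L = 1080082.8721 * 0.427 = 461195.4 N

461195.4
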